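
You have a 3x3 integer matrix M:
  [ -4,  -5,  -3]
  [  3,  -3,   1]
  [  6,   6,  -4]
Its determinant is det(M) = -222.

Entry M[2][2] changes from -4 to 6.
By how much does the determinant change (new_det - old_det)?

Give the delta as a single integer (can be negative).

Answer: 270

Derivation:
Cofactor C_22 = 27
Entry delta = 6 - -4 = 10
Det delta = entry_delta * cofactor = 10 * 27 = 270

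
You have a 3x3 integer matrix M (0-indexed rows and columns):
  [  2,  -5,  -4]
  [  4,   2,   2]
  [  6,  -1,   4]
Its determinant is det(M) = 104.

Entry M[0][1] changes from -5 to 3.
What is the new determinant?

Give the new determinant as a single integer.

Answer: 72

Derivation:
det is linear in row 0: changing M[0][1] by delta changes det by delta * cofactor(0,1).
Cofactor C_01 = (-1)^(0+1) * minor(0,1) = -4
Entry delta = 3 - -5 = 8
Det delta = 8 * -4 = -32
New det = 104 + -32 = 72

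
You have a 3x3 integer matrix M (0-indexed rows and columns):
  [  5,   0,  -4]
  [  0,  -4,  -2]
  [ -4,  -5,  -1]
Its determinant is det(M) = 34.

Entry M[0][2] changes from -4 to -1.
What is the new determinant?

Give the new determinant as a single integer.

det is linear in row 0: changing M[0][2] by delta changes det by delta * cofactor(0,2).
Cofactor C_02 = (-1)^(0+2) * minor(0,2) = -16
Entry delta = -1 - -4 = 3
Det delta = 3 * -16 = -48
New det = 34 + -48 = -14

Answer: -14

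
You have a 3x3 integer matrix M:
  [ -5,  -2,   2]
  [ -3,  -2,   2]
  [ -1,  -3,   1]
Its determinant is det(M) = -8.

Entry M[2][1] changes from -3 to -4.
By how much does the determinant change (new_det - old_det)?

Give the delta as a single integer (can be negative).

Cofactor C_21 = 4
Entry delta = -4 - -3 = -1
Det delta = entry_delta * cofactor = -1 * 4 = -4

Answer: -4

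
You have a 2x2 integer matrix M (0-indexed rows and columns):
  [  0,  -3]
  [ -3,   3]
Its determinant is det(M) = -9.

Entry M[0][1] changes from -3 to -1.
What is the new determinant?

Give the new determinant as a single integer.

Answer: -3

Derivation:
det is linear in row 0: changing M[0][1] by delta changes det by delta * cofactor(0,1).
Cofactor C_01 = (-1)^(0+1) * minor(0,1) = 3
Entry delta = -1 - -3 = 2
Det delta = 2 * 3 = 6
New det = -9 + 6 = -3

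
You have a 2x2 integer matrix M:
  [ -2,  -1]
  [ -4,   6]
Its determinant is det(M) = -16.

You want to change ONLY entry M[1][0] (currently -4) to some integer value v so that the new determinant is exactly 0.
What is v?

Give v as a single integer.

det is linear in entry M[1][0]: det = old_det + (v - -4) * C_10
Cofactor C_10 = 1
Want det = 0: -16 + (v - -4) * 1 = 0
  (v - -4) = 16 / 1 = 16
  v = -4 + (16) = 12

Answer: 12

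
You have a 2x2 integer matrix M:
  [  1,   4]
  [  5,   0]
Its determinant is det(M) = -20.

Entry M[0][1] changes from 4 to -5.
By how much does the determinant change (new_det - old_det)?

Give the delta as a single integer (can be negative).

Cofactor C_01 = -5
Entry delta = -5 - 4 = -9
Det delta = entry_delta * cofactor = -9 * -5 = 45

Answer: 45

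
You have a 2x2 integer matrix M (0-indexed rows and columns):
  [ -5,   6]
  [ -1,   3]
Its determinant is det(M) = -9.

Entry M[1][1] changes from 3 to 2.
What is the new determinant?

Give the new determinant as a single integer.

Answer: -4

Derivation:
det is linear in row 1: changing M[1][1] by delta changes det by delta * cofactor(1,1).
Cofactor C_11 = (-1)^(1+1) * minor(1,1) = -5
Entry delta = 2 - 3 = -1
Det delta = -1 * -5 = 5
New det = -9 + 5 = -4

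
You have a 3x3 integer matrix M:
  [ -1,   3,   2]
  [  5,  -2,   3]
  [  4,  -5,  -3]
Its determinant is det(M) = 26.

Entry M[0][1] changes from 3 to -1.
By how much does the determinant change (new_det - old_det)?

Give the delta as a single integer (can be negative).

Answer: -108

Derivation:
Cofactor C_01 = 27
Entry delta = -1 - 3 = -4
Det delta = entry_delta * cofactor = -4 * 27 = -108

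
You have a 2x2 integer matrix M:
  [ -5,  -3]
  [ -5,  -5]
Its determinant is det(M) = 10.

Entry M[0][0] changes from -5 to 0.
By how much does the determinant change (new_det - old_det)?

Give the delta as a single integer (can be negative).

Answer: -25

Derivation:
Cofactor C_00 = -5
Entry delta = 0 - -5 = 5
Det delta = entry_delta * cofactor = 5 * -5 = -25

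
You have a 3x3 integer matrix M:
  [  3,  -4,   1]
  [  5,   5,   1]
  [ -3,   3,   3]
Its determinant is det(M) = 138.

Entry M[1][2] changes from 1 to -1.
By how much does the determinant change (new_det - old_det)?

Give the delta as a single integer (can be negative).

Answer: -6

Derivation:
Cofactor C_12 = 3
Entry delta = -1 - 1 = -2
Det delta = entry_delta * cofactor = -2 * 3 = -6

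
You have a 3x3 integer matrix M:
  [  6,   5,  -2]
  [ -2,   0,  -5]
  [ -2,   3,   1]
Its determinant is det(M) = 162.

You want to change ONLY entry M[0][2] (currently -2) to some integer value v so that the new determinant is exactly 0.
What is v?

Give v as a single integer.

Answer: 25

Derivation:
det is linear in entry M[0][2]: det = old_det + (v - -2) * C_02
Cofactor C_02 = -6
Want det = 0: 162 + (v - -2) * -6 = 0
  (v - -2) = -162 / -6 = 27
  v = -2 + (27) = 25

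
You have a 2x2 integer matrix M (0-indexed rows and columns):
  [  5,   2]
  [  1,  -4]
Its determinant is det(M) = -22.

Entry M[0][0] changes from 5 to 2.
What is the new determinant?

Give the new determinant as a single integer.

Answer: -10

Derivation:
det is linear in row 0: changing M[0][0] by delta changes det by delta * cofactor(0,0).
Cofactor C_00 = (-1)^(0+0) * minor(0,0) = -4
Entry delta = 2 - 5 = -3
Det delta = -3 * -4 = 12
New det = -22 + 12 = -10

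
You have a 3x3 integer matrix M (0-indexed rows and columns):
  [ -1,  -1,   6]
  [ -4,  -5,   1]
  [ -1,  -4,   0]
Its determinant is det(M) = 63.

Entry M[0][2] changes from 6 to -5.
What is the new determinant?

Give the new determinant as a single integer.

det is linear in row 0: changing M[0][2] by delta changes det by delta * cofactor(0,2).
Cofactor C_02 = (-1)^(0+2) * minor(0,2) = 11
Entry delta = -5 - 6 = -11
Det delta = -11 * 11 = -121
New det = 63 + -121 = -58

Answer: -58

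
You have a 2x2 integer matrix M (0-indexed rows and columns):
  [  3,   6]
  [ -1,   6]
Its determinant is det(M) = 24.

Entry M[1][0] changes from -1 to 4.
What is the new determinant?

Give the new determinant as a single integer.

Answer: -6

Derivation:
det is linear in row 1: changing M[1][0] by delta changes det by delta * cofactor(1,0).
Cofactor C_10 = (-1)^(1+0) * minor(1,0) = -6
Entry delta = 4 - -1 = 5
Det delta = 5 * -6 = -30
New det = 24 + -30 = -6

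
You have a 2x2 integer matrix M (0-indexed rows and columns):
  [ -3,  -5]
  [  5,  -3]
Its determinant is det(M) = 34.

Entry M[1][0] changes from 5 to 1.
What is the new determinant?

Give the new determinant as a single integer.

Answer: 14

Derivation:
det is linear in row 1: changing M[1][0] by delta changes det by delta * cofactor(1,0).
Cofactor C_10 = (-1)^(1+0) * minor(1,0) = 5
Entry delta = 1 - 5 = -4
Det delta = -4 * 5 = -20
New det = 34 + -20 = 14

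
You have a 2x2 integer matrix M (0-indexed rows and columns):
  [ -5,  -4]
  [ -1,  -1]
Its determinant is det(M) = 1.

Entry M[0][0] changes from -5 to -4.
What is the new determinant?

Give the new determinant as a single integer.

det is linear in row 0: changing M[0][0] by delta changes det by delta * cofactor(0,0).
Cofactor C_00 = (-1)^(0+0) * minor(0,0) = -1
Entry delta = -4 - -5 = 1
Det delta = 1 * -1 = -1
New det = 1 + -1 = 0

Answer: 0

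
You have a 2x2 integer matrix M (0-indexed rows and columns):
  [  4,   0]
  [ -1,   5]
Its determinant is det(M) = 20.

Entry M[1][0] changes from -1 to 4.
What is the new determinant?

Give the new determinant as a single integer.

det is linear in row 1: changing M[1][0] by delta changes det by delta * cofactor(1,0).
Cofactor C_10 = (-1)^(1+0) * minor(1,0) = 0
Entry delta = 4 - -1 = 5
Det delta = 5 * 0 = 0
New det = 20 + 0 = 20

Answer: 20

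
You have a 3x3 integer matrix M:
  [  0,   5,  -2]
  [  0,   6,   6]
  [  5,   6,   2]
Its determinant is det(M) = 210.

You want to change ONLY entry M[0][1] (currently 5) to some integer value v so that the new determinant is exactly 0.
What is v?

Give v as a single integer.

Answer: -2

Derivation:
det is linear in entry M[0][1]: det = old_det + (v - 5) * C_01
Cofactor C_01 = 30
Want det = 0: 210 + (v - 5) * 30 = 0
  (v - 5) = -210 / 30 = -7
  v = 5 + (-7) = -2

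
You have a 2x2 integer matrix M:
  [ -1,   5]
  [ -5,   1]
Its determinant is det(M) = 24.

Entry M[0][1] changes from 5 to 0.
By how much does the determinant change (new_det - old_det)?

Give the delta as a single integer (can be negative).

Answer: -25

Derivation:
Cofactor C_01 = 5
Entry delta = 0 - 5 = -5
Det delta = entry_delta * cofactor = -5 * 5 = -25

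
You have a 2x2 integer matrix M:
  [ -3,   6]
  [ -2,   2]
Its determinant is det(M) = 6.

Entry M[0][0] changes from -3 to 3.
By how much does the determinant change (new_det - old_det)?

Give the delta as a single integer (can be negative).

Answer: 12

Derivation:
Cofactor C_00 = 2
Entry delta = 3 - -3 = 6
Det delta = entry_delta * cofactor = 6 * 2 = 12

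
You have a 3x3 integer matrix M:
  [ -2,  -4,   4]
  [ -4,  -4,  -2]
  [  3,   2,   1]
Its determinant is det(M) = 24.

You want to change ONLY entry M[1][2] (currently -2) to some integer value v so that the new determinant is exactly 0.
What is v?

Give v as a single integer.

Answer: 1

Derivation:
det is linear in entry M[1][2]: det = old_det + (v - -2) * C_12
Cofactor C_12 = -8
Want det = 0: 24 + (v - -2) * -8 = 0
  (v - -2) = -24 / -8 = 3
  v = -2 + (3) = 1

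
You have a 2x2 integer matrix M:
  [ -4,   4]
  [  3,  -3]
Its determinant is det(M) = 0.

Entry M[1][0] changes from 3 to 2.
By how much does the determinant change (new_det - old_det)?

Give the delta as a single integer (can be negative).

Cofactor C_10 = -4
Entry delta = 2 - 3 = -1
Det delta = entry_delta * cofactor = -1 * -4 = 4

Answer: 4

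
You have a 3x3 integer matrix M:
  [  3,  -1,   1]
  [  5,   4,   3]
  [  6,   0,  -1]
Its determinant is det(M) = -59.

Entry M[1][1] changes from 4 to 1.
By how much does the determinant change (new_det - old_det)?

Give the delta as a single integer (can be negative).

Cofactor C_11 = -9
Entry delta = 1 - 4 = -3
Det delta = entry_delta * cofactor = -3 * -9 = 27

Answer: 27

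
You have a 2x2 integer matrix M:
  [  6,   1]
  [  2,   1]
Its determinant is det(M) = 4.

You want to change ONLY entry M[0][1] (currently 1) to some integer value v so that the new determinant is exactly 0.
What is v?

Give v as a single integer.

det is linear in entry M[0][1]: det = old_det + (v - 1) * C_01
Cofactor C_01 = -2
Want det = 0: 4 + (v - 1) * -2 = 0
  (v - 1) = -4 / -2 = 2
  v = 1 + (2) = 3

Answer: 3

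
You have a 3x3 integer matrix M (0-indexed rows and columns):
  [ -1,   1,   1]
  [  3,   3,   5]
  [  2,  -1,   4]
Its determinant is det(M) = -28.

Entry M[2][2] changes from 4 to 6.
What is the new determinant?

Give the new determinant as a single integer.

Answer: -40

Derivation:
det is linear in row 2: changing M[2][2] by delta changes det by delta * cofactor(2,2).
Cofactor C_22 = (-1)^(2+2) * minor(2,2) = -6
Entry delta = 6 - 4 = 2
Det delta = 2 * -6 = -12
New det = -28 + -12 = -40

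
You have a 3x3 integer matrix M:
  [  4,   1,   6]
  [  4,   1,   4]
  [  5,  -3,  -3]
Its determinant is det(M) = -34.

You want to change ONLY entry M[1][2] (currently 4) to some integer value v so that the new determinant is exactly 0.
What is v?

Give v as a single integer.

Answer: 6

Derivation:
det is linear in entry M[1][2]: det = old_det + (v - 4) * C_12
Cofactor C_12 = 17
Want det = 0: -34 + (v - 4) * 17 = 0
  (v - 4) = 34 / 17 = 2
  v = 4 + (2) = 6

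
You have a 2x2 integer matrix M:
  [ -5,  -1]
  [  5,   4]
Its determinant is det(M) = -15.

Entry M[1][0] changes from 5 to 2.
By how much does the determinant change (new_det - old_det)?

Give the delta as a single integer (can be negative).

Answer: -3

Derivation:
Cofactor C_10 = 1
Entry delta = 2 - 5 = -3
Det delta = entry_delta * cofactor = -3 * 1 = -3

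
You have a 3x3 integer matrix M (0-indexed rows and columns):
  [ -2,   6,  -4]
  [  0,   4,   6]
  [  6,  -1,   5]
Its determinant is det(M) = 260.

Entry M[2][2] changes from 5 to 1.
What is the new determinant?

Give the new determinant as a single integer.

det is linear in row 2: changing M[2][2] by delta changes det by delta * cofactor(2,2).
Cofactor C_22 = (-1)^(2+2) * minor(2,2) = -8
Entry delta = 1 - 5 = -4
Det delta = -4 * -8 = 32
New det = 260 + 32 = 292

Answer: 292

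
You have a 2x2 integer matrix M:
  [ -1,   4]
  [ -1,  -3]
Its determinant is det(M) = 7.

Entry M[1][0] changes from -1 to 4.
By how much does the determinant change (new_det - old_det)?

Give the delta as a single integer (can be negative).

Cofactor C_10 = -4
Entry delta = 4 - -1 = 5
Det delta = entry_delta * cofactor = 5 * -4 = -20

Answer: -20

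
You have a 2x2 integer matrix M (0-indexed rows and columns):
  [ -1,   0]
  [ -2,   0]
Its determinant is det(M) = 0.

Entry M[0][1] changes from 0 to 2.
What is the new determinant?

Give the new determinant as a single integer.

det is linear in row 0: changing M[0][1] by delta changes det by delta * cofactor(0,1).
Cofactor C_01 = (-1)^(0+1) * minor(0,1) = 2
Entry delta = 2 - 0 = 2
Det delta = 2 * 2 = 4
New det = 0 + 4 = 4

Answer: 4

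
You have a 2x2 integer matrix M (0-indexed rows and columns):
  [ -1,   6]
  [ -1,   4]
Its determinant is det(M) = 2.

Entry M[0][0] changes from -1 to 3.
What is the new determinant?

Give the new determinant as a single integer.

det is linear in row 0: changing M[0][0] by delta changes det by delta * cofactor(0,0).
Cofactor C_00 = (-1)^(0+0) * minor(0,0) = 4
Entry delta = 3 - -1 = 4
Det delta = 4 * 4 = 16
New det = 2 + 16 = 18

Answer: 18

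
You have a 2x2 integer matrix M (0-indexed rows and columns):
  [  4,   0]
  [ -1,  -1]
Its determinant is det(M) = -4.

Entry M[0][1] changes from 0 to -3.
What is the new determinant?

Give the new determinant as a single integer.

Answer: -7

Derivation:
det is linear in row 0: changing M[0][1] by delta changes det by delta * cofactor(0,1).
Cofactor C_01 = (-1)^(0+1) * minor(0,1) = 1
Entry delta = -3 - 0 = -3
Det delta = -3 * 1 = -3
New det = -4 + -3 = -7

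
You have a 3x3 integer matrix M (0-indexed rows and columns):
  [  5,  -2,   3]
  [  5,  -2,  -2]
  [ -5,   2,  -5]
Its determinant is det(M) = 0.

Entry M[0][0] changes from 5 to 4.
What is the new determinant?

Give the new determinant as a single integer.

det is linear in row 0: changing M[0][0] by delta changes det by delta * cofactor(0,0).
Cofactor C_00 = (-1)^(0+0) * minor(0,0) = 14
Entry delta = 4 - 5 = -1
Det delta = -1 * 14 = -14
New det = 0 + -14 = -14

Answer: -14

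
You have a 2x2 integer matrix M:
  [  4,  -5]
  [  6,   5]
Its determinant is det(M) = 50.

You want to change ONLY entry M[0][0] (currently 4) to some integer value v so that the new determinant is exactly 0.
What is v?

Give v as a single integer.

det is linear in entry M[0][0]: det = old_det + (v - 4) * C_00
Cofactor C_00 = 5
Want det = 0: 50 + (v - 4) * 5 = 0
  (v - 4) = -50 / 5 = -10
  v = 4 + (-10) = -6

Answer: -6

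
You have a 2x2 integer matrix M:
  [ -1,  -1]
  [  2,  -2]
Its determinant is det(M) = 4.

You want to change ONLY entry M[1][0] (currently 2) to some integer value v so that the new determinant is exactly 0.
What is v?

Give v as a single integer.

det is linear in entry M[1][0]: det = old_det + (v - 2) * C_10
Cofactor C_10 = 1
Want det = 0: 4 + (v - 2) * 1 = 0
  (v - 2) = -4 / 1 = -4
  v = 2 + (-4) = -2

Answer: -2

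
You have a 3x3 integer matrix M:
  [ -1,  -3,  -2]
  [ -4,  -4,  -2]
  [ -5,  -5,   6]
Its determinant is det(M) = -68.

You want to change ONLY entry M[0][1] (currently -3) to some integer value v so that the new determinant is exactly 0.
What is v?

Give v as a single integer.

det is linear in entry M[0][1]: det = old_det + (v - -3) * C_01
Cofactor C_01 = 34
Want det = 0: -68 + (v - -3) * 34 = 0
  (v - -3) = 68 / 34 = 2
  v = -3 + (2) = -1

Answer: -1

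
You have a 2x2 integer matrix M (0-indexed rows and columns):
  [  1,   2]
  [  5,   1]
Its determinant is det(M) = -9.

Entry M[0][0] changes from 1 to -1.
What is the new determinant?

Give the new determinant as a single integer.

Answer: -11

Derivation:
det is linear in row 0: changing M[0][0] by delta changes det by delta * cofactor(0,0).
Cofactor C_00 = (-1)^(0+0) * minor(0,0) = 1
Entry delta = -1 - 1 = -2
Det delta = -2 * 1 = -2
New det = -9 + -2 = -11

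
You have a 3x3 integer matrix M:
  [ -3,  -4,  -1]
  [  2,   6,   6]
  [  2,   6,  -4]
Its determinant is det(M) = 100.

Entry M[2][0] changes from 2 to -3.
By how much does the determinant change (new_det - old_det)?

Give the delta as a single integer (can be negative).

Cofactor C_20 = -18
Entry delta = -3 - 2 = -5
Det delta = entry_delta * cofactor = -5 * -18 = 90

Answer: 90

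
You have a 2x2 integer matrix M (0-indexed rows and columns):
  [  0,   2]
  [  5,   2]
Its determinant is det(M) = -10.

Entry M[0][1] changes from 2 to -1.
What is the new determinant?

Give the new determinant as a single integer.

det is linear in row 0: changing M[0][1] by delta changes det by delta * cofactor(0,1).
Cofactor C_01 = (-1)^(0+1) * minor(0,1) = -5
Entry delta = -1 - 2 = -3
Det delta = -3 * -5 = 15
New det = -10 + 15 = 5

Answer: 5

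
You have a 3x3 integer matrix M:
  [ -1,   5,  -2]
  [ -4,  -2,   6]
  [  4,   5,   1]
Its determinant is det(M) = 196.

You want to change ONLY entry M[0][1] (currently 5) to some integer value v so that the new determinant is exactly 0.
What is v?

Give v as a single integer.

det is linear in entry M[0][1]: det = old_det + (v - 5) * C_01
Cofactor C_01 = 28
Want det = 0: 196 + (v - 5) * 28 = 0
  (v - 5) = -196 / 28 = -7
  v = 5 + (-7) = -2

Answer: -2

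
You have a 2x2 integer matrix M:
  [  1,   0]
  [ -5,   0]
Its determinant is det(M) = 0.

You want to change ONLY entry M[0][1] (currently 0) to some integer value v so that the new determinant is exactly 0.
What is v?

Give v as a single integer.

det is linear in entry M[0][1]: det = old_det + (v - 0) * C_01
Cofactor C_01 = 5
Want det = 0: 0 + (v - 0) * 5 = 0
  (v - 0) = 0 / 5 = 0
  v = 0 + (0) = 0

Answer: 0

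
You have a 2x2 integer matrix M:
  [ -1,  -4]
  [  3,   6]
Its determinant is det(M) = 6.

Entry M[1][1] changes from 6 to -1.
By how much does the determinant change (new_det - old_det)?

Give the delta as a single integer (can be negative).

Answer: 7

Derivation:
Cofactor C_11 = -1
Entry delta = -1 - 6 = -7
Det delta = entry_delta * cofactor = -7 * -1 = 7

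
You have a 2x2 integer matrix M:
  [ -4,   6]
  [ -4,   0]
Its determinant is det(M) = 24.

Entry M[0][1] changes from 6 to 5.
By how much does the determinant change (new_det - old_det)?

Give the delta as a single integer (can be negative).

Cofactor C_01 = 4
Entry delta = 5 - 6 = -1
Det delta = entry_delta * cofactor = -1 * 4 = -4

Answer: -4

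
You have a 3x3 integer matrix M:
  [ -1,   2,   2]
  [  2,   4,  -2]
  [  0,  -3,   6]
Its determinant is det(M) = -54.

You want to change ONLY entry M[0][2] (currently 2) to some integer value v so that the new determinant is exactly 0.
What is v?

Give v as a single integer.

Answer: -7

Derivation:
det is linear in entry M[0][2]: det = old_det + (v - 2) * C_02
Cofactor C_02 = -6
Want det = 0: -54 + (v - 2) * -6 = 0
  (v - 2) = 54 / -6 = -9
  v = 2 + (-9) = -7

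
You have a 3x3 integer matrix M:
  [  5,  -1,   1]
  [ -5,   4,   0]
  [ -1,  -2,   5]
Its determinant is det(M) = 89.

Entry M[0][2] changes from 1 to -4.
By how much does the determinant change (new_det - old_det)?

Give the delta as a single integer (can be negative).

Answer: -70

Derivation:
Cofactor C_02 = 14
Entry delta = -4 - 1 = -5
Det delta = entry_delta * cofactor = -5 * 14 = -70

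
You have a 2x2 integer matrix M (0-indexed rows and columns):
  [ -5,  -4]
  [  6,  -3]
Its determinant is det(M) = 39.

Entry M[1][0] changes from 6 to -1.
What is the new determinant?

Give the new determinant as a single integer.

det is linear in row 1: changing M[1][0] by delta changes det by delta * cofactor(1,0).
Cofactor C_10 = (-1)^(1+0) * minor(1,0) = 4
Entry delta = -1 - 6 = -7
Det delta = -7 * 4 = -28
New det = 39 + -28 = 11

Answer: 11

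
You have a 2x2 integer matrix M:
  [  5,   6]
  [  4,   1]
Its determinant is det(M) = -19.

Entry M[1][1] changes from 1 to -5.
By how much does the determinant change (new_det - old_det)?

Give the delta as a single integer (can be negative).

Answer: -30

Derivation:
Cofactor C_11 = 5
Entry delta = -5 - 1 = -6
Det delta = entry_delta * cofactor = -6 * 5 = -30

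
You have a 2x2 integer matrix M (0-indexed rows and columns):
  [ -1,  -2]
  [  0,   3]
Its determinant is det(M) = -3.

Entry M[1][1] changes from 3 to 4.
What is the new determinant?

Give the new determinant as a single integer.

Answer: -4

Derivation:
det is linear in row 1: changing M[1][1] by delta changes det by delta * cofactor(1,1).
Cofactor C_11 = (-1)^(1+1) * minor(1,1) = -1
Entry delta = 4 - 3 = 1
Det delta = 1 * -1 = -1
New det = -3 + -1 = -4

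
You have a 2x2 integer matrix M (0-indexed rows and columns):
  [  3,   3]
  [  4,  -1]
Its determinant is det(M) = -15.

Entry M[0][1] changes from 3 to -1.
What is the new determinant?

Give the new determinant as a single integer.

det is linear in row 0: changing M[0][1] by delta changes det by delta * cofactor(0,1).
Cofactor C_01 = (-1)^(0+1) * minor(0,1) = -4
Entry delta = -1 - 3 = -4
Det delta = -4 * -4 = 16
New det = -15 + 16 = 1

Answer: 1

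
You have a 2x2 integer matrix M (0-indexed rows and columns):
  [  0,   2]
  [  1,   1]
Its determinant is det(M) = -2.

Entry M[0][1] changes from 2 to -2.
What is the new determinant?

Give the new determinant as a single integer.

Answer: 2

Derivation:
det is linear in row 0: changing M[0][1] by delta changes det by delta * cofactor(0,1).
Cofactor C_01 = (-1)^(0+1) * minor(0,1) = -1
Entry delta = -2 - 2 = -4
Det delta = -4 * -1 = 4
New det = -2 + 4 = 2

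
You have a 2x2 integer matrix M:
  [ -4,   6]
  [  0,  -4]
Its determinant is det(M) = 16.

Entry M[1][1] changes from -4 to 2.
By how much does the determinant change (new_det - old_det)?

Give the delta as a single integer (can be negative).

Cofactor C_11 = -4
Entry delta = 2 - -4 = 6
Det delta = entry_delta * cofactor = 6 * -4 = -24

Answer: -24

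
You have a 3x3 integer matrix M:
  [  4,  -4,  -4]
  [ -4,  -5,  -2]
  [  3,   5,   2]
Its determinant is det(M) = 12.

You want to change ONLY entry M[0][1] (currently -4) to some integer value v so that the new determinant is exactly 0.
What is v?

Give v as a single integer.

Answer: -10

Derivation:
det is linear in entry M[0][1]: det = old_det + (v - -4) * C_01
Cofactor C_01 = 2
Want det = 0: 12 + (v - -4) * 2 = 0
  (v - -4) = -12 / 2 = -6
  v = -4 + (-6) = -10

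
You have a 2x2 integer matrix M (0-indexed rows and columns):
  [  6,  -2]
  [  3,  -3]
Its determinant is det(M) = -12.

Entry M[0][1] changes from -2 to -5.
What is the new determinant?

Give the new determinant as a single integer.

det is linear in row 0: changing M[0][1] by delta changes det by delta * cofactor(0,1).
Cofactor C_01 = (-1)^(0+1) * minor(0,1) = -3
Entry delta = -5 - -2 = -3
Det delta = -3 * -3 = 9
New det = -12 + 9 = -3

Answer: -3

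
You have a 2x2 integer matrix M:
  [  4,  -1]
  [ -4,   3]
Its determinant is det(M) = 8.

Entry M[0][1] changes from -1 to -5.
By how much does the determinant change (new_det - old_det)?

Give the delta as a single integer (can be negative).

Cofactor C_01 = 4
Entry delta = -5 - -1 = -4
Det delta = entry_delta * cofactor = -4 * 4 = -16

Answer: -16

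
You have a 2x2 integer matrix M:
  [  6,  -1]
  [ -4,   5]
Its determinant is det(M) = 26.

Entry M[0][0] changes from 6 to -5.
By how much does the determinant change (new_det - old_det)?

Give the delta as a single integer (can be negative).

Cofactor C_00 = 5
Entry delta = -5 - 6 = -11
Det delta = entry_delta * cofactor = -11 * 5 = -55

Answer: -55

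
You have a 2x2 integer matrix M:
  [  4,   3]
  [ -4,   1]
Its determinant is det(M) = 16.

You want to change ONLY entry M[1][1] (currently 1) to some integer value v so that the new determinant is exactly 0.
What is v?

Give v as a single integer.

det is linear in entry M[1][1]: det = old_det + (v - 1) * C_11
Cofactor C_11 = 4
Want det = 0: 16 + (v - 1) * 4 = 0
  (v - 1) = -16 / 4 = -4
  v = 1 + (-4) = -3

Answer: -3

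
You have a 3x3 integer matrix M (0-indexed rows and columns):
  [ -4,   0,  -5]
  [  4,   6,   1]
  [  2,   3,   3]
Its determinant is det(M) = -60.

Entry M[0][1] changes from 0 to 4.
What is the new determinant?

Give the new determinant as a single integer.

Answer: -100

Derivation:
det is linear in row 0: changing M[0][1] by delta changes det by delta * cofactor(0,1).
Cofactor C_01 = (-1)^(0+1) * minor(0,1) = -10
Entry delta = 4 - 0 = 4
Det delta = 4 * -10 = -40
New det = -60 + -40 = -100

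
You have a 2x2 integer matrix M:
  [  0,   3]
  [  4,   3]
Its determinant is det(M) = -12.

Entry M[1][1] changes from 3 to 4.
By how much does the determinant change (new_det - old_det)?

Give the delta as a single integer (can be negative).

Cofactor C_11 = 0
Entry delta = 4 - 3 = 1
Det delta = entry_delta * cofactor = 1 * 0 = 0

Answer: 0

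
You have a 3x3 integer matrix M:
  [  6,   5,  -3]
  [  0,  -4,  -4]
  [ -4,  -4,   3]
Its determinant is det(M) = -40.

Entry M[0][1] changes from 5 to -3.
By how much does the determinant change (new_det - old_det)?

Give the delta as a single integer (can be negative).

Cofactor C_01 = 16
Entry delta = -3 - 5 = -8
Det delta = entry_delta * cofactor = -8 * 16 = -128

Answer: -128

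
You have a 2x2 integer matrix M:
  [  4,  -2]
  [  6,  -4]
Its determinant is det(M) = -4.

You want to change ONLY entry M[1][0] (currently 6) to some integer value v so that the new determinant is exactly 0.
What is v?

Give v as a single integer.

det is linear in entry M[1][0]: det = old_det + (v - 6) * C_10
Cofactor C_10 = 2
Want det = 0: -4 + (v - 6) * 2 = 0
  (v - 6) = 4 / 2 = 2
  v = 6 + (2) = 8

Answer: 8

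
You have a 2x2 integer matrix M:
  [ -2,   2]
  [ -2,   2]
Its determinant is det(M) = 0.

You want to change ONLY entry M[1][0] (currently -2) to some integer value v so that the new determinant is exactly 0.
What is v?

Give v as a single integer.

det is linear in entry M[1][0]: det = old_det + (v - -2) * C_10
Cofactor C_10 = -2
Want det = 0: 0 + (v - -2) * -2 = 0
  (v - -2) = 0 / -2 = 0
  v = -2 + (0) = -2

Answer: -2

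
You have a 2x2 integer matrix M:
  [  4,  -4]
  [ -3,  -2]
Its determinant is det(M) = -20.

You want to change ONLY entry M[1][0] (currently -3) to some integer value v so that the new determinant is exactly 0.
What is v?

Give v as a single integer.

Answer: 2

Derivation:
det is linear in entry M[1][0]: det = old_det + (v - -3) * C_10
Cofactor C_10 = 4
Want det = 0: -20 + (v - -3) * 4 = 0
  (v - -3) = 20 / 4 = 5
  v = -3 + (5) = 2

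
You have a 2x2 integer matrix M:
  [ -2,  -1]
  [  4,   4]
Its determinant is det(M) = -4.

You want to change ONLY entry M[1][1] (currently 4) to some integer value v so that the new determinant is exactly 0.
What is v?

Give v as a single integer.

Answer: 2

Derivation:
det is linear in entry M[1][1]: det = old_det + (v - 4) * C_11
Cofactor C_11 = -2
Want det = 0: -4 + (v - 4) * -2 = 0
  (v - 4) = 4 / -2 = -2
  v = 4 + (-2) = 2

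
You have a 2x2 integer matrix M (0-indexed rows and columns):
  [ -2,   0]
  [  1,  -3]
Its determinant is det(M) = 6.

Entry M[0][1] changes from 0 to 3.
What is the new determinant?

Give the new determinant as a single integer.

det is linear in row 0: changing M[0][1] by delta changes det by delta * cofactor(0,1).
Cofactor C_01 = (-1)^(0+1) * minor(0,1) = -1
Entry delta = 3 - 0 = 3
Det delta = 3 * -1 = -3
New det = 6 + -3 = 3

Answer: 3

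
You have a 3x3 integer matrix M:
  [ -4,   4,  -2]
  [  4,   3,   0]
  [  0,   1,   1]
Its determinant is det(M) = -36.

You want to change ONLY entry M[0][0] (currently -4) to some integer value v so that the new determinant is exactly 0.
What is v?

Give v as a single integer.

det is linear in entry M[0][0]: det = old_det + (v - -4) * C_00
Cofactor C_00 = 3
Want det = 0: -36 + (v - -4) * 3 = 0
  (v - -4) = 36 / 3 = 12
  v = -4 + (12) = 8

Answer: 8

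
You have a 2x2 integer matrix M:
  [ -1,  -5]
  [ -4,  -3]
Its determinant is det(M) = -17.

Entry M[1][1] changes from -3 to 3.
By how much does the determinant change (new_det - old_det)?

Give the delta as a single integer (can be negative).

Answer: -6

Derivation:
Cofactor C_11 = -1
Entry delta = 3 - -3 = 6
Det delta = entry_delta * cofactor = 6 * -1 = -6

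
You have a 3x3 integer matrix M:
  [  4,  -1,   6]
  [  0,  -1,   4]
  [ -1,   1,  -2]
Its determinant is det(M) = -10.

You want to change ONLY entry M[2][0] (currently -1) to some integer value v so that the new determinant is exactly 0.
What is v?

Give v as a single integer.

Answer: 4

Derivation:
det is linear in entry M[2][0]: det = old_det + (v - -1) * C_20
Cofactor C_20 = 2
Want det = 0: -10 + (v - -1) * 2 = 0
  (v - -1) = 10 / 2 = 5
  v = -1 + (5) = 4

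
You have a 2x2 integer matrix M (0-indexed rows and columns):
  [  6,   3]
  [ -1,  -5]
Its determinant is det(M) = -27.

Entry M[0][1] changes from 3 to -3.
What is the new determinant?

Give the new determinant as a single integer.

Answer: -33

Derivation:
det is linear in row 0: changing M[0][1] by delta changes det by delta * cofactor(0,1).
Cofactor C_01 = (-1)^(0+1) * minor(0,1) = 1
Entry delta = -3 - 3 = -6
Det delta = -6 * 1 = -6
New det = -27 + -6 = -33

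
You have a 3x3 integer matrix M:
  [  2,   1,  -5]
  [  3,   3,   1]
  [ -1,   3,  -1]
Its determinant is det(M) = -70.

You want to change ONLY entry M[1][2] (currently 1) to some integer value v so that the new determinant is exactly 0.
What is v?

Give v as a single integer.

Answer: -9

Derivation:
det is linear in entry M[1][2]: det = old_det + (v - 1) * C_12
Cofactor C_12 = -7
Want det = 0: -70 + (v - 1) * -7 = 0
  (v - 1) = 70 / -7 = -10
  v = 1 + (-10) = -9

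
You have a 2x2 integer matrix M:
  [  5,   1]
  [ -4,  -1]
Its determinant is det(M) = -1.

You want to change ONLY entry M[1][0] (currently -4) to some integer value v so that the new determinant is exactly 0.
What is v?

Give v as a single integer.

det is linear in entry M[1][0]: det = old_det + (v - -4) * C_10
Cofactor C_10 = -1
Want det = 0: -1 + (v - -4) * -1 = 0
  (v - -4) = 1 / -1 = -1
  v = -4 + (-1) = -5

Answer: -5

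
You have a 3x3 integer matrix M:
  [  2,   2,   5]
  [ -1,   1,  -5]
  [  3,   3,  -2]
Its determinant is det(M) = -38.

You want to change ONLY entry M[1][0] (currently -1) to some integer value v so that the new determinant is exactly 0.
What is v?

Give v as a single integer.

det is linear in entry M[1][0]: det = old_det + (v - -1) * C_10
Cofactor C_10 = 19
Want det = 0: -38 + (v - -1) * 19 = 0
  (v - -1) = 38 / 19 = 2
  v = -1 + (2) = 1

Answer: 1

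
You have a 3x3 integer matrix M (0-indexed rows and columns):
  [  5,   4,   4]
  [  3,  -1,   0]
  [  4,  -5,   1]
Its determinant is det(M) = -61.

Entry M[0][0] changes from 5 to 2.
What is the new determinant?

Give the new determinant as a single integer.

Answer: -58

Derivation:
det is linear in row 0: changing M[0][0] by delta changes det by delta * cofactor(0,0).
Cofactor C_00 = (-1)^(0+0) * minor(0,0) = -1
Entry delta = 2 - 5 = -3
Det delta = -3 * -1 = 3
New det = -61 + 3 = -58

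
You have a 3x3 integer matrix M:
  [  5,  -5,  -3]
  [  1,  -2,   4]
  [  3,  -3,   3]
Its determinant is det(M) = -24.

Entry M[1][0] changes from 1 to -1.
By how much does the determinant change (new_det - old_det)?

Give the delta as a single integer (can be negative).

Answer: -48

Derivation:
Cofactor C_10 = 24
Entry delta = -1 - 1 = -2
Det delta = entry_delta * cofactor = -2 * 24 = -48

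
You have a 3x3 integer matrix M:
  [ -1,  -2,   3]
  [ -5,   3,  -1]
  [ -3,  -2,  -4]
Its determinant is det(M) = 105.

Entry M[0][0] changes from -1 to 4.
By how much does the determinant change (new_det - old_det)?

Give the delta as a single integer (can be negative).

Cofactor C_00 = -14
Entry delta = 4 - -1 = 5
Det delta = entry_delta * cofactor = 5 * -14 = -70

Answer: -70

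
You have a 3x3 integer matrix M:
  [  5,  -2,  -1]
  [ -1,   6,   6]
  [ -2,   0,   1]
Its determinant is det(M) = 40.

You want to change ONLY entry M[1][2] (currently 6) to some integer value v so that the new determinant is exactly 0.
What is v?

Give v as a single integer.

det is linear in entry M[1][2]: det = old_det + (v - 6) * C_12
Cofactor C_12 = 4
Want det = 0: 40 + (v - 6) * 4 = 0
  (v - 6) = -40 / 4 = -10
  v = 6 + (-10) = -4

Answer: -4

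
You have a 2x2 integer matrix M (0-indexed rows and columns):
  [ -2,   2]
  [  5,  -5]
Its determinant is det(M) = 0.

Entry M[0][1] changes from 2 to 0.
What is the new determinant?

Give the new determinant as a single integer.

Answer: 10

Derivation:
det is linear in row 0: changing M[0][1] by delta changes det by delta * cofactor(0,1).
Cofactor C_01 = (-1)^(0+1) * minor(0,1) = -5
Entry delta = 0 - 2 = -2
Det delta = -2 * -5 = 10
New det = 0 + 10 = 10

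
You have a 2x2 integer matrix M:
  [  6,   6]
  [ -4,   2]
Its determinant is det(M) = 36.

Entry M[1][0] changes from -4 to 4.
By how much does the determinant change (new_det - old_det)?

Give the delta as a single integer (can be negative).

Answer: -48

Derivation:
Cofactor C_10 = -6
Entry delta = 4 - -4 = 8
Det delta = entry_delta * cofactor = 8 * -6 = -48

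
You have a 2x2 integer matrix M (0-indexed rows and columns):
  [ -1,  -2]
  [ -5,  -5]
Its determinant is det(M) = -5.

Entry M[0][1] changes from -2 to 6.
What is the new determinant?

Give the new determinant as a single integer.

Answer: 35

Derivation:
det is linear in row 0: changing M[0][1] by delta changes det by delta * cofactor(0,1).
Cofactor C_01 = (-1)^(0+1) * minor(0,1) = 5
Entry delta = 6 - -2 = 8
Det delta = 8 * 5 = 40
New det = -5 + 40 = 35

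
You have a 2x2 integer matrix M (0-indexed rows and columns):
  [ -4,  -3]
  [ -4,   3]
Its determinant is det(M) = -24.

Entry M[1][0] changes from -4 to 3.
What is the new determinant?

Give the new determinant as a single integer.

Answer: -3

Derivation:
det is linear in row 1: changing M[1][0] by delta changes det by delta * cofactor(1,0).
Cofactor C_10 = (-1)^(1+0) * minor(1,0) = 3
Entry delta = 3 - -4 = 7
Det delta = 7 * 3 = 21
New det = -24 + 21 = -3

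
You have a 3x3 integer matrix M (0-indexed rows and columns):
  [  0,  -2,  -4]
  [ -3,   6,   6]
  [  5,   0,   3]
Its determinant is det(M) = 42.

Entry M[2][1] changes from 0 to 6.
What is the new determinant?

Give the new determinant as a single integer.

Answer: 114

Derivation:
det is linear in row 2: changing M[2][1] by delta changes det by delta * cofactor(2,1).
Cofactor C_21 = (-1)^(2+1) * minor(2,1) = 12
Entry delta = 6 - 0 = 6
Det delta = 6 * 12 = 72
New det = 42 + 72 = 114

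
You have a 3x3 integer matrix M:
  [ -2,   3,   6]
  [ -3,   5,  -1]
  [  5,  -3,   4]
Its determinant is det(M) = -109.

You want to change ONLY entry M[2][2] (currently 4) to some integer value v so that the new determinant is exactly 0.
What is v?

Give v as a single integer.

Answer: -105

Derivation:
det is linear in entry M[2][2]: det = old_det + (v - 4) * C_22
Cofactor C_22 = -1
Want det = 0: -109 + (v - 4) * -1 = 0
  (v - 4) = 109 / -1 = -109
  v = 4 + (-109) = -105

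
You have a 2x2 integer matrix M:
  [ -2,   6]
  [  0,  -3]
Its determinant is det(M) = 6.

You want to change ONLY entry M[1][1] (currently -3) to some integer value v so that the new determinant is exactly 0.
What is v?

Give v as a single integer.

Answer: 0

Derivation:
det is linear in entry M[1][1]: det = old_det + (v - -3) * C_11
Cofactor C_11 = -2
Want det = 0: 6 + (v - -3) * -2 = 0
  (v - -3) = -6 / -2 = 3
  v = -3 + (3) = 0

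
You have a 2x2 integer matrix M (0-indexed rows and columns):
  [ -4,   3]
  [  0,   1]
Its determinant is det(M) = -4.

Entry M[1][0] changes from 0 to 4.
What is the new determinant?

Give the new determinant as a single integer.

det is linear in row 1: changing M[1][0] by delta changes det by delta * cofactor(1,0).
Cofactor C_10 = (-1)^(1+0) * minor(1,0) = -3
Entry delta = 4 - 0 = 4
Det delta = 4 * -3 = -12
New det = -4 + -12 = -16

Answer: -16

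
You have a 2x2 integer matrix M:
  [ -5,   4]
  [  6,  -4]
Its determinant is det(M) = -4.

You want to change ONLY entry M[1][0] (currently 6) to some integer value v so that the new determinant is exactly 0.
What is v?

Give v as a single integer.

det is linear in entry M[1][0]: det = old_det + (v - 6) * C_10
Cofactor C_10 = -4
Want det = 0: -4 + (v - 6) * -4 = 0
  (v - 6) = 4 / -4 = -1
  v = 6 + (-1) = 5

Answer: 5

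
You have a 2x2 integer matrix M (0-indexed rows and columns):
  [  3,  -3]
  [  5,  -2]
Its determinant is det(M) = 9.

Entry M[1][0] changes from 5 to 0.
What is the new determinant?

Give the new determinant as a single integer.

det is linear in row 1: changing M[1][0] by delta changes det by delta * cofactor(1,0).
Cofactor C_10 = (-1)^(1+0) * minor(1,0) = 3
Entry delta = 0 - 5 = -5
Det delta = -5 * 3 = -15
New det = 9 + -15 = -6

Answer: -6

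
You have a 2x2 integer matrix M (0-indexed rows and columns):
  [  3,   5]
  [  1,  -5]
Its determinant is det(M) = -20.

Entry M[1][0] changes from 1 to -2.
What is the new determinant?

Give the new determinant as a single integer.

det is linear in row 1: changing M[1][0] by delta changes det by delta * cofactor(1,0).
Cofactor C_10 = (-1)^(1+0) * minor(1,0) = -5
Entry delta = -2 - 1 = -3
Det delta = -3 * -5 = 15
New det = -20 + 15 = -5

Answer: -5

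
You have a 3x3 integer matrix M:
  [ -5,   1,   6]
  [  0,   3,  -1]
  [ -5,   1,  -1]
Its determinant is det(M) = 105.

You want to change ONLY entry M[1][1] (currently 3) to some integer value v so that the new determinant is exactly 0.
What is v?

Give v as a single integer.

det is linear in entry M[1][1]: det = old_det + (v - 3) * C_11
Cofactor C_11 = 35
Want det = 0: 105 + (v - 3) * 35 = 0
  (v - 3) = -105 / 35 = -3
  v = 3 + (-3) = 0

Answer: 0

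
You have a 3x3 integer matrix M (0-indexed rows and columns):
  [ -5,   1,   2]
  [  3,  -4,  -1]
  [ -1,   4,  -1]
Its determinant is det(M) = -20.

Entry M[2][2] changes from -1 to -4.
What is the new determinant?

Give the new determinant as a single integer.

det is linear in row 2: changing M[2][2] by delta changes det by delta * cofactor(2,2).
Cofactor C_22 = (-1)^(2+2) * minor(2,2) = 17
Entry delta = -4 - -1 = -3
Det delta = -3 * 17 = -51
New det = -20 + -51 = -71

Answer: -71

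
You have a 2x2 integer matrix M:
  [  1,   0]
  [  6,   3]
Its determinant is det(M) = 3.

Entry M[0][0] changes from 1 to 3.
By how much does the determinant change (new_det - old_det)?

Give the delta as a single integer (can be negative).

Answer: 6

Derivation:
Cofactor C_00 = 3
Entry delta = 3 - 1 = 2
Det delta = entry_delta * cofactor = 2 * 3 = 6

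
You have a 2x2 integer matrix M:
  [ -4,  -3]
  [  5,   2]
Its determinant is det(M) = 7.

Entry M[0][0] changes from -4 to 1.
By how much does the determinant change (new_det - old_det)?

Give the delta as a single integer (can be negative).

Cofactor C_00 = 2
Entry delta = 1 - -4 = 5
Det delta = entry_delta * cofactor = 5 * 2 = 10

Answer: 10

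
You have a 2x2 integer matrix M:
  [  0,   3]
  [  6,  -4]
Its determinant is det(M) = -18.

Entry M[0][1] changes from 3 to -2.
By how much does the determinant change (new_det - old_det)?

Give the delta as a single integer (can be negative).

Answer: 30

Derivation:
Cofactor C_01 = -6
Entry delta = -2 - 3 = -5
Det delta = entry_delta * cofactor = -5 * -6 = 30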